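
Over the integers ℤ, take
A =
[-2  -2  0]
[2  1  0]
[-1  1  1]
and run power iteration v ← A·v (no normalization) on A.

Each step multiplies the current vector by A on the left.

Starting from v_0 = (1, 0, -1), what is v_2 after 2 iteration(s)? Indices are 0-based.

v_0 = (1, 0, -1).
v_1 = A·v_0 = (-2, 2, -2).
v_2 = A·v_1 = (0, -2, 2).

v_2 = (0, -2, 2)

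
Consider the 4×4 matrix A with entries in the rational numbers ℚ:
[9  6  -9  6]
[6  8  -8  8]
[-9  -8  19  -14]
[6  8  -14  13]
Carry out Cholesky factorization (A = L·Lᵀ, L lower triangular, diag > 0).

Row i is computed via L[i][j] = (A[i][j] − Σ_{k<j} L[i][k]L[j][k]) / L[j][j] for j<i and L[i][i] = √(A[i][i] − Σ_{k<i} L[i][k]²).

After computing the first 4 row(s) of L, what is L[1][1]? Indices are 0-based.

L[1][1] = 2

Step 1: L[0][0] = √(9) = 3.
  L[1][0] = (6) / L[0][0] = 2.
Step 2: L[1][1] = √(4) = 2.
  L[2][0] = (-9) / L[0][0] = -3.
  L[2][1] = (-2) / L[1][1] = -1.
Step 3: L[2][2] = √(9) = 3.
  L[3][0] = (6) / L[0][0] = 2.
  L[3][1] = (4) / L[1][1] = 2.
  L[3][2] = (-6) / L[2][2] = -2.
Step 4: L[3][3] = √(1) = 1.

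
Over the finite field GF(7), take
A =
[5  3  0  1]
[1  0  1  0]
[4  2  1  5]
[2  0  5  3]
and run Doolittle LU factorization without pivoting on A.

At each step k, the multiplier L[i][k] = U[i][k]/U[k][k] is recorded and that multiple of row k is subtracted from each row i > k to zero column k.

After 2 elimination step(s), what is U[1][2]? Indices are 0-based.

U[1][2] = 1

k=0: U[0][0]=5
  eliminate (1,0): mult=3, new row 1: (0, 5, 1, 4); set L[1][0]=3
  eliminate (2,0): mult=5, new row 2: (0, 1, 1, 0); set L[2][0]=5
  eliminate (3,0): mult=6, new row 3: (0, 3, 5, 4); set L[3][0]=6
k=1: U[1][1]=5
  eliminate (2,1): mult=3, new row 2: (0, 0, 5, 2); set L[2][1]=3
  eliminate (3,1): mult=2, new row 3: (0, 0, 3, 3); set L[3][1]=2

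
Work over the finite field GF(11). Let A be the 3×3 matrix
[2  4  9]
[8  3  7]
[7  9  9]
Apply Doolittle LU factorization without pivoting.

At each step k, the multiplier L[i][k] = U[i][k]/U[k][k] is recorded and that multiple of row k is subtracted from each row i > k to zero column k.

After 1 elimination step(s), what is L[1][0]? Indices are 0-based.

L[1][0] = 4

[col 0] pivot 2
  R1 -= 4*R0 → (0, 9, 4)  (L[1][0] := 4)
  R2 -= 9*R0 → (0, 6, 5)  (L[2][0] := 9)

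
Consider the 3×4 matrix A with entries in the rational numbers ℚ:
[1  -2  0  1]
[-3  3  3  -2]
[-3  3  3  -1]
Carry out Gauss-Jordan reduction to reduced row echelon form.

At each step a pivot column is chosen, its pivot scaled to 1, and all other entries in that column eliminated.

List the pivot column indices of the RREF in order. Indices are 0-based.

pivot columns: 0, 1, 3

pivot(0,0)=1: scale R0 → (1, -2, 0, 1)
  clear (1,0): R1 −= (-3)R0 → (0, -3, 3, 1)
  clear (2,0): R2 −= (-3)R0 → (0, -3, 3, 2)
pivot(1,1)=-3: scale R1 → (0, 1, -1, -1/3)
  clear (0,1): R0 −= (-2)R1 → (1, 0, -2, 1/3)
  clear (2,1): R2 −= (-3)R1 → (0, 0, 0, 1)
col 2: no nonzero at/below row 2; advance.
pivot(2,3)=1: scale R2 → (0, 0, 0, 1)
  clear (0,3): R0 −= (1/3)R2 → (1, 0, -2, 0)
  clear (1,3): R1 −= (-1/3)R2 → (0, 1, -1, 0)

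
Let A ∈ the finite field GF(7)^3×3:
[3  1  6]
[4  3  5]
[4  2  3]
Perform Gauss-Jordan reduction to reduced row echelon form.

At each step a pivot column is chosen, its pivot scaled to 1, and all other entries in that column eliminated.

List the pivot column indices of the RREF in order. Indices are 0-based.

step 1: normalize row 0 (÷3) = (1, 5, 2)
  row 1: subtract 4×row0 = (0, 4, 4)
  row 2: subtract 4×row0 = (0, 3, 2)
step 2: normalize row 1 (÷4) = (0, 1, 1)
  row 0: subtract 5×row1 = (1, 0, 4)
  row 2: subtract 3×row1 = (0, 0, 6)
step 3: normalize row 2 (÷6) = (0, 0, 1)
  row 0: subtract 4×row2 = (1, 0, 0)
  row 1: subtract 1×row2 = (0, 1, 0)

pivot columns: 0, 1, 2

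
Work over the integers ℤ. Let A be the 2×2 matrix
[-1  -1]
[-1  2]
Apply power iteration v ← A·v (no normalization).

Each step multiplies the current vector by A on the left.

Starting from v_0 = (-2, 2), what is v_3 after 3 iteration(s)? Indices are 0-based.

v_3 = (-6, 30)

v_0 = (-2, 2).
v_1 = A·v_0 = (0, 6).
v_2 = A·v_1 = (-6, 12).
v_3 = A·v_2 = (-6, 30).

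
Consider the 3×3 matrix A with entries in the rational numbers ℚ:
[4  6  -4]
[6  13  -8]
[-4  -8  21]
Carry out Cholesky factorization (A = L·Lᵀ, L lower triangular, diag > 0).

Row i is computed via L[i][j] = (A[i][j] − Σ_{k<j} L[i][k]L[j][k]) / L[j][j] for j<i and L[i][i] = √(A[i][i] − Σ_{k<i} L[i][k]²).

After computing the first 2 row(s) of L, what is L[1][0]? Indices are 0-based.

Step 1: L[0][0] = √(4) = 2.
  L[1][0] = (6) / L[0][0] = 3.
Step 2: L[1][1] = √(4) = 2.

L[1][0] = 3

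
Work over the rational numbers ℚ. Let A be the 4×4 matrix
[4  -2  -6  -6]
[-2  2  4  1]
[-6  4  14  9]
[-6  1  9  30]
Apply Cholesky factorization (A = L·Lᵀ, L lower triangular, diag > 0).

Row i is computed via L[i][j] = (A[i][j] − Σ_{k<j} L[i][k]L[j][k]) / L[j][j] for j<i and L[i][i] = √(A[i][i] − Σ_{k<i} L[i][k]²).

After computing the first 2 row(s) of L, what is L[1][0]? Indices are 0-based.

L[1][0] = -1

Step 1: L[0][0] = √(4) = 2.
  L[1][0] = (-2) / L[0][0] = -1.
Step 2: L[1][1] = √(1) = 1.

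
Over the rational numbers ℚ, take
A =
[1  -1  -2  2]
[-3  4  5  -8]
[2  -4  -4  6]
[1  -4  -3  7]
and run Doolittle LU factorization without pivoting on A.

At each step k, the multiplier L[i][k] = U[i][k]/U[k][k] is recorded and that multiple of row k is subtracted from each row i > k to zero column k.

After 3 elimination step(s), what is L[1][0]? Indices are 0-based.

[col 0] pivot 1
  R1 -= -3*R0 → (0, 1, -1, -2)  (L[1][0] := -3)
  R2 -= 2*R0 → (0, -2, 0, 2)  (L[2][0] := 2)
  R3 -= 1*R0 → (0, -3, -1, 5)  (L[3][0] := 1)
[col 1] pivot 1
  R2 -= -2*R1 → (0, 0, -2, -2)  (L[2][1] := -2)
  R3 -= -3*R1 → (0, 0, -4, -1)  (L[3][1] := -3)
[col 2] pivot -2
  R3 -= 2*R2 → (0, 0, 0, 3)  (L[3][2] := 2)

L[1][0] = -3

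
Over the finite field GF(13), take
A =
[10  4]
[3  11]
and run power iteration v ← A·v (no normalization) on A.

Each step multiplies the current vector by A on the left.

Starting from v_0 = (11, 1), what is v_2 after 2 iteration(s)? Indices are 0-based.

v_2 = (3, 7)

v_0 = (11, 1).
v_1 = A·v_0 = (10, 5).
v_2 = A·v_1 = (3, 7).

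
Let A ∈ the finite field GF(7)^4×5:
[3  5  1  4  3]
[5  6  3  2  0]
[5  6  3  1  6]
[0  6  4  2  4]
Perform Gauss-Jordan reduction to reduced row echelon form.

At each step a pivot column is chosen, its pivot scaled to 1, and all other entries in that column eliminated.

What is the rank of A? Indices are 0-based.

rank = 4

pivot(0,0)=3: scale R0 → (1, 4, 5, 6, 1)
  clear (1,0): R1 −= (5)R0 → (0, 0, 6, 0, 2)
  clear (2,0): R2 −= (5)R0 → (0, 0, 6, 6, 1)
pivot(1,1): swap R1↔R3
pivot(1,1)=6: scale R1 → (0, 1, 3, 5, 3)
  clear (0,1): R0 −= (4)R1 → (1, 0, 0, 0, 3)
pivot(2,2)=6: scale R2 → (0, 0, 1, 1, 6)
  clear (1,2): R1 −= (3)R2 → (0, 1, 0, 2, 6)
  clear (3,2): R3 −= (6)R2 → (0, 0, 0, 1, 1)
pivot(3,3)=1: scale R3 → (0, 0, 0, 1, 1)
  clear (1,3): R1 −= (2)R3 → (0, 1, 0, 0, 4)
  clear (2,3): R2 −= (1)R3 → (0, 0, 1, 0, 5)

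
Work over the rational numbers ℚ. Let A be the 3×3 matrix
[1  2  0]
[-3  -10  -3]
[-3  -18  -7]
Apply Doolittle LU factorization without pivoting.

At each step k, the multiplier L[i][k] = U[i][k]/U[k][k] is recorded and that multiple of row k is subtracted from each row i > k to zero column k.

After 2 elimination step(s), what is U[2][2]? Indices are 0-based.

U[2][2] = 2

k=0: U[0][0]=1
  eliminate (1,0): mult=-3, new row 1: (0, -4, -3); set L[1][0]=-3
  eliminate (2,0): mult=-3, new row 2: (0, -12, -7); set L[2][0]=-3
k=1: U[1][1]=-4
  eliminate (2,1): mult=3, new row 2: (0, 0, 2); set L[2][1]=3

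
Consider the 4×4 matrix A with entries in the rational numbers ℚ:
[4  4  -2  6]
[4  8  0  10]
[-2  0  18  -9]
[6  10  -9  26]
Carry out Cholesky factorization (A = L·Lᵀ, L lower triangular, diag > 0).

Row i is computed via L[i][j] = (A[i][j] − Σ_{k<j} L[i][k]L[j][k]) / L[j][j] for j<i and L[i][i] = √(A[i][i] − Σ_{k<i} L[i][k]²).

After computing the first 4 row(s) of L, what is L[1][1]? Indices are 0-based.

Step 1: L[0][0] = √(4) = 2.
  L[1][0] = (4) / L[0][0] = 2.
Step 2: L[1][1] = √(4) = 2.
  L[2][0] = (-2) / L[0][0] = -1.
  L[2][1] = (2) / L[1][1] = 1.
Step 3: L[2][2] = √(16) = 4.
  L[3][0] = (6) / L[0][0] = 3.
  L[3][1] = (4) / L[1][1] = 2.
  L[3][2] = (-8) / L[2][2] = -2.
Step 4: L[3][3] = √(9) = 3.

L[1][1] = 2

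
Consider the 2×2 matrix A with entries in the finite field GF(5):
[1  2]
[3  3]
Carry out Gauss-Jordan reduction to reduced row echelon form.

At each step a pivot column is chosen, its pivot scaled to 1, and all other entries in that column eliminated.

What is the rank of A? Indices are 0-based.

rank = 2

step 1: normalize row 0 (÷1) = (1, 2)
  row 1: subtract 3×row0 = (0, 2)
step 2: normalize row 1 (÷2) = (0, 1)
  row 0: subtract 2×row1 = (1, 0)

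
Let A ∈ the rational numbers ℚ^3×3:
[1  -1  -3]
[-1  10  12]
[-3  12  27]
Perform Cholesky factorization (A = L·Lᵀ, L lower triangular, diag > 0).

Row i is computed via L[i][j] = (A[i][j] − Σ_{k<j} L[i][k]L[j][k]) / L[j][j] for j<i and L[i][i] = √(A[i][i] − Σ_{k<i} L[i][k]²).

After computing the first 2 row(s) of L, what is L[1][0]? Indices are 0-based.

Step 1: L[0][0] = √(1) = 1.
  L[1][0] = (-1) / L[0][0] = -1.
Step 2: L[1][1] = √(9) = 3.

L[1][0] = -1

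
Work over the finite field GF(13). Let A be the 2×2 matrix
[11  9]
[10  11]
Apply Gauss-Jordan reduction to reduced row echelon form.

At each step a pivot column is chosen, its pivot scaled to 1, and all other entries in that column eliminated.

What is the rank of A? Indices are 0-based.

rank = 2

pivot(0,0)=11: scale R0 → (1, 2)
  clear (1,0): R1 −= (10)R0 → (0, 4)
pivot(1,1)=4: scale R1 → (0, 1)
  clear (0,1): R0 −= (2)R1 → (1, 0)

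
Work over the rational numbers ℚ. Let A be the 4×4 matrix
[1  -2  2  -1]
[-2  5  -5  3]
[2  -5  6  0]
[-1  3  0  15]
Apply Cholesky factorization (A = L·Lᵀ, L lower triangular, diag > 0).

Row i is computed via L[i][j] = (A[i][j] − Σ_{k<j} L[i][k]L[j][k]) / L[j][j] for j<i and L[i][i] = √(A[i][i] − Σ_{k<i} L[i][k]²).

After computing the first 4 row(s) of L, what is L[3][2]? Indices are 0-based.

L[3][2] = 3

Step 1: L[0][0] = √(1) = 1.
  L[1][0] = (-2) / L[0][0] = -2.
Step 2: L[1][1] = √(1) = 1.
  L[2][0] = (2) / L[0][0] = 2.
  L[2][1] = (-1) / L[1][1] = -1.
Step 3: L[2][2] = √(1) = 1.
  L[3][0] = (-1) / L[0][0] = -1.
  L[3][1] = (1) / L[1][1] = 1.
  L[3][2] = (3) / L[2][2] = 3.
Step 4: L[3][3] = √(4) = 2.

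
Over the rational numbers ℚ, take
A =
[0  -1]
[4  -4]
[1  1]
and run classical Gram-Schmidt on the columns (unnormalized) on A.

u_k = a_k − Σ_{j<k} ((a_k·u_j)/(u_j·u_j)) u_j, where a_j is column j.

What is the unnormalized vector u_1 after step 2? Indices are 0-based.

Step 1: u_0 = a_0 = (0, 4, 1).
Step 2: u_1 = a_1 − (-15/17)·u_0 = (-1, -8/17, 32/17).

u_1 = (-1, -8/17, 32/17)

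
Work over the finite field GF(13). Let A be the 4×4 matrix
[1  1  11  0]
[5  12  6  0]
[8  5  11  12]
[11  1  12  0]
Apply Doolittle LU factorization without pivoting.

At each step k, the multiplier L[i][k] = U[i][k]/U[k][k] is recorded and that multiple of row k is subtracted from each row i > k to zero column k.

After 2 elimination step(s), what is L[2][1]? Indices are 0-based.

[col 0] pivot 1
  R1 -= 5*R0 → (0, 7, 3, 0)  (L[1][0] := 5)
  R2 -= 8*R0 → (0, 10, 1, 12)  (L[2][0] := 8)
  R3 -= 11*R0 → (0, 3, 8, 0)  (L[3][0] := 11)
[col 1] pivot 7
  R2 -= 7*R1 → (0, 0, 6, 12)  (L[2][1] := 7)
  R3 -= 6*R1 → (0, 0, 3, 0)  (L[3][1] := 6)

L[2][1] = 7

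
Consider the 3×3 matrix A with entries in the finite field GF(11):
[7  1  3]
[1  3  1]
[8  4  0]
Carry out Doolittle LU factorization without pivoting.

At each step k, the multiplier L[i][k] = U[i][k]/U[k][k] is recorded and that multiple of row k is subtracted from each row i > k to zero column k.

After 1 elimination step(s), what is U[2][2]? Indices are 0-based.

U[2][2] = 6

[col 0] pivot 7
  R1 -= 8*R0 → (0, 6, 10)  (L[1][0] := 8)
  R2 -= 9*R0 → (0, 6, 6)  (L[2][0] := 9)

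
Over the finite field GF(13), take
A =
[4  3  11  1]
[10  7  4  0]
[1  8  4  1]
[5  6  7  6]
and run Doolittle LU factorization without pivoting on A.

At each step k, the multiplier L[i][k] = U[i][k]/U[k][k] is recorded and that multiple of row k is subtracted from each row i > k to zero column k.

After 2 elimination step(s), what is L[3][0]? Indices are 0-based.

L[3][0] = 11

Step 1: pivot at (0,0) is 4.
  row1 ← row1 − (9)·row0  ⇒  L[1][0]=9, U row1=(0, 6, 9, 4)
  row2 ← row2 − (10)·row0  ⇒  L[2][0]=10, U row2=(0, 4, 11, 4)
  row3 ← row3 − (11)·row0  ⇒  L[3][0]=11, U row3=(0, 12, 3, 8)
Step 2: pivot at (1,1) is 6.
  row2 ← row2 − (5)·row1  ⇒  L[2][1]=5, U row2=(0, 0, 5, 10)
  row3 ← row3 − (2)·row1  ⇒  L[3][1]=2, U row3=(0, 0, 11, 0)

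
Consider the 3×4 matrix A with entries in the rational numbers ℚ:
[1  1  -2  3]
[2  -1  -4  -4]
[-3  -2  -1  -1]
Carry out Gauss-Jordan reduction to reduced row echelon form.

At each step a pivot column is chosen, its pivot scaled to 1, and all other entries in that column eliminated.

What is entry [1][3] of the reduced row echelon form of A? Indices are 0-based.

M[1][3] = 10/3

step 1: normalize row 0 (÷1) = (1, 1, -2, 3)
  row 1: subtract 2×row0 = (0, -3, 0, -10)
  row 2: subtract -3×row0 = (0, 1, -7, 8)
step 2: normalize row 1 (÷-3) = (0, 1, 0, 10/3)
  row 0: subtract 1×row1 = (1, 0, -2, -1/3)
  row 2: subtract 1×row1 = (0, 0, -7, 14/3)
step 3: normalize row 2 (÷-7) = (0, 0, 1, -2/3)
  row 0: subtract -2×row2 = (1, 0, 0, -5/3)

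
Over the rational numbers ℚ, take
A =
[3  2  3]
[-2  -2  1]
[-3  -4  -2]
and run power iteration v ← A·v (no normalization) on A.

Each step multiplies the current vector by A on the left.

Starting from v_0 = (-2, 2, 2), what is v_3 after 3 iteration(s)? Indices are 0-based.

v_3 = (-66, 32, 94)

v_0 = (-2, 2, 2).
v_1 = A·v_0 = (4, 2, -6).
v_2 = A·v_1 = (-2, -18, -8).
v_3 = A·v_2 = (-66, 32, 94).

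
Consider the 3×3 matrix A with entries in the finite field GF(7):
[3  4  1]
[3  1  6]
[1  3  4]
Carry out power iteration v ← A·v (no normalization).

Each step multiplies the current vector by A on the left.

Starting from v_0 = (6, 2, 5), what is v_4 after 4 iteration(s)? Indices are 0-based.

v_0 = (6, 2, 5).
v_1 = A·v_0 = (3, 1, 4).
v_2 = A·v_1 = (3, 6, 1).
v_3 = A·v_2 = (6, 0, 4).
v_4 = A·v_3 = (1, 0, 1).

v_4 = (1, 0, 1)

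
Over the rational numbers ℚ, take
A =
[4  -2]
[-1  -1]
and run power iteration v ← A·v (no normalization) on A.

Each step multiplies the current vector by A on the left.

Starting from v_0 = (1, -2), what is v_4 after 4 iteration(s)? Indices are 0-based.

v_0 = (1, -2).
v_1 = A·v_0 = (8, 1).
v_2 = A·v_1 = (30, -9).
v_3 = A·v_2 = (138, -21).
v_4 = A·v_3 = (594, -117).

v_4 = (594, -117)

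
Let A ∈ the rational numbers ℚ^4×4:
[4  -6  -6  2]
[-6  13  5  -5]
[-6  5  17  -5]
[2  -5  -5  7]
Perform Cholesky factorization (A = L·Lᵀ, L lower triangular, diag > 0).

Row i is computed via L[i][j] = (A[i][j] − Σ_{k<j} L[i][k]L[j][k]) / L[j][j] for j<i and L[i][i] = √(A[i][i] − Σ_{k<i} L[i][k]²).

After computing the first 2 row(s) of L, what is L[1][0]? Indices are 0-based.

Step 1: L[0][0] = √(4) = 2.
  L[1][0] = (-6) / L[0][0] = -3.
Step 2: L[1][1] = √(4) = 2.

L[1][0] = -3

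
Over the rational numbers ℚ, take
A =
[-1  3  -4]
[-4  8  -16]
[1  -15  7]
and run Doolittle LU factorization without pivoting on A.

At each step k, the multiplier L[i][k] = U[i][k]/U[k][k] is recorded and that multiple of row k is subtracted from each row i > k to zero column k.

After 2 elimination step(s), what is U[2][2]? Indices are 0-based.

k=0: U[0][0]=-1
  eliminate (1,0): mult=4, new row 1: (0, -4, 0); set L[1][0]=4
  eliminate (2,0): mult=-1, new row 2: (0, -12, 3); set L[2][0]=-1
k=1: U[1][1]=-4
  eliminate (2,1): mult=3, new row 2: (0, 0, 3); set L[2][1]=3

U[2][2] = 3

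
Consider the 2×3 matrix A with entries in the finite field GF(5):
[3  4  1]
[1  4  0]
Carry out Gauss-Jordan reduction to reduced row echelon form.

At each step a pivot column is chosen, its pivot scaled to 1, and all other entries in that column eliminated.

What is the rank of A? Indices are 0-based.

[1] R0 /= 3  ⇒  (1, 3, 2)
     R1 -= 1·R0  ⇒  (0, 1, 3)
[2] R1 /= 1  ⇒  (0, 1, 3)
     R0 -= 3·R1  ⇒  (1, 0, 3)

rank = 2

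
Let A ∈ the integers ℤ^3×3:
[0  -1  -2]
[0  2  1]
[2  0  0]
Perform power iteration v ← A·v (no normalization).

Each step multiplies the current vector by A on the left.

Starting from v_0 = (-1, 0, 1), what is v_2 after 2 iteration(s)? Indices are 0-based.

v_0 = (-1, 0, 1).
v_1 = A·v_0 = (-2, 1, -2).
v_2 = A·v_1 = (3, 0, -4).

v_2 = (3, 0, -4)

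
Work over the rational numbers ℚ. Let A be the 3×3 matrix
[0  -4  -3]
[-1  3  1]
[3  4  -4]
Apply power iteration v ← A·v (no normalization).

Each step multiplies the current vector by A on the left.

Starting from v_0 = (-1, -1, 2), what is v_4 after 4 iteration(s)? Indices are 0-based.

v_4 = (519, -113, 82)

v_0 = (-1, -1, 2).
v_1 = A·v_0 = (-2, 0, -15).
v_2 = A·v_1 = (45, -13, 54).
v_3 = A·v_2 = (-110, -30, -133).
v_4 = A·v_3 = (519, -113, 82).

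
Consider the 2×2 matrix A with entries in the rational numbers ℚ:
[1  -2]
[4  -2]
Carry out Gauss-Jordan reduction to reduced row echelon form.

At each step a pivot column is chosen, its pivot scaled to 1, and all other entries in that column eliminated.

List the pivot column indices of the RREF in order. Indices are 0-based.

pivot columns: 0, 1

[1] R0 /= 1  ⇒  (1, -2)
     R1 -= 4·R0  ⇒  (0, 6)
[2] R1 /= 6  ⇒  (0, 1)
     R0 -= -2·R1  ⇒  (1, 0)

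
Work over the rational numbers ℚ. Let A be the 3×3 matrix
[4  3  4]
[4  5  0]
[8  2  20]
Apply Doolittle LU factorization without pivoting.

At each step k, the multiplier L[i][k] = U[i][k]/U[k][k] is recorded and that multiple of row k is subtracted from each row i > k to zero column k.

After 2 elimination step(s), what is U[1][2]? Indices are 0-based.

U[1][2] = -4

Step 1: pivot at (0,0) is 4.
  row1 ← row1 − (1)·row0  ⇒  L[1][0]=1, U row1=(0, 2, -4)
  row2 ← row2 − (2)·row0  ⇒  L[2][0]=2, U row2=(0, -4, 12)
Step 2: pivot at (1,1) is 2.
  row2 ← row2 − (-2)·row1  ⇒  L[2][1]=-2, U row2=(0, 0, 4)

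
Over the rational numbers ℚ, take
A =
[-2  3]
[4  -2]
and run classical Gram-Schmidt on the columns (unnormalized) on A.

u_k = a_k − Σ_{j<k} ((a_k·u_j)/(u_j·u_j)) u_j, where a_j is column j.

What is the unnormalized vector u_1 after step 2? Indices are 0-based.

u_1 = (8/5, 4/5)

Step 1: u_0 = a_0 = (-2, 4).
Step 2: u_1 = a_1 − (-7/10)·u_0 = (8/5, 4/5).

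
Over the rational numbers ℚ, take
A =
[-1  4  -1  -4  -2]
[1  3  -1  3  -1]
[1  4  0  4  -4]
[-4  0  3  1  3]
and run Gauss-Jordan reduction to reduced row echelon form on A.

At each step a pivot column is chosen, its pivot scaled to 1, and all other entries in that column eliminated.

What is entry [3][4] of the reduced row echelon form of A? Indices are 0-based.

pivot(0,0)=-1: scale R0 → (1, -4, 1, 4, 2)
  clear (1,0): R1 −= (1)R0 → (0, 7, -2, -1, -3)
  clear (2,0): R2 −= (1)R0 → (0, 8, -1, 0, -6)
  clear (3,0): R3 −= (-4)R0 → (0, -16, 7, 17, 11)
pivot(1,1)=7: scale R1 → (0, 1, -2/7, -1/7, -3/7)
  clear (0,1): R0 −= (-4)R1 → (1, 0, -1/7, 24/7, 2/7)
  clear (2,1): R2 −= (8)R1 → (0, 0, 9/7, 8/7, -18/7)
  clear (3,1): R3 −= (-16)R1 → (0, 0, 17/7, 103/7, 29/7)
pivot(2,2)=9/7: scale R2 → (0, 0, 1, 8/9, -2)
  clear (0,2): R0 −= (-1/7)R2 → (1, 0, 0, 32/9, 0)
  clear (1,2): R1 −= (-2/7)R2 → (0, 1, 0, 1/9, -1)
  clear (3,2): R3 −= (17/7)R2 → (0, 0, 0, 113/9, 9)
pivot(3,3)=113/9: scale R3 → (0, 0, 0, 1, 81/113)
  clear (0,3): R0 −= (32/9)R3 → (1, 0, 0, 0, -288/113)
  clear (1,3): R1 −= (1/9)R3 → (0, 1, 0, 0, -122/113)
  clear (2,3): R2 −= (8/9)R3 → (0, 0, 1, 0, -298/113)

M[3][4] = 81/113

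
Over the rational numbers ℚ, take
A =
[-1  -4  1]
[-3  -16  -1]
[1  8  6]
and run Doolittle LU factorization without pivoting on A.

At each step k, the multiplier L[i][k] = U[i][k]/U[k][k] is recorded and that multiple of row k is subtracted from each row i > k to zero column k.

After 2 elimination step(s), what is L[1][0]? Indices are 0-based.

L[1][0] = 3

Step 1: pivot at (0,0) is -1.
  row1 ← row1 − (3)·row0  ⇒  L[1][0]=3, U row1=(0, -4, -4)
  row2 ← row2 − (-1)·row0  ⇒  L[2][0]=-1, U row2=(0, 4, 7)
Step 2: pivot at (1,1) is -4.
  row2 ← row2 − (-1)·row1  ⇒  L[2][1]=-1, U row2=(0, 0, 3)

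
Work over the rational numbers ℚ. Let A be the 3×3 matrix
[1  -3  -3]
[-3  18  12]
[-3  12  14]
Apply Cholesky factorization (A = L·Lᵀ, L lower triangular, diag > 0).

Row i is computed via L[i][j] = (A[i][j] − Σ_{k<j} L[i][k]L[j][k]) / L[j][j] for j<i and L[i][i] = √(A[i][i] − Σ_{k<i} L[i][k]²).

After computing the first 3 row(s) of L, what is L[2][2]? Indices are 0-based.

L[2][2] = 2

Step 1: L[0][0] = √(1) = 1.
  L[1][0] = (-3) / L[0][0] = -3.
Step 2: L[1][1] = √(9) = 3.
  L[2][0] = (-3) / L[0][0] = -3.
  L[2][1] = (3) / L[1][1] = 1.
Step 3: L[2][2] = √(4) = 2.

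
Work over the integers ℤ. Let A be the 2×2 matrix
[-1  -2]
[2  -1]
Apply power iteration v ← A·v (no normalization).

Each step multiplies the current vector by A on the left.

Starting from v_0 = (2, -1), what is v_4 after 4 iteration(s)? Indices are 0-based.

v_4 = (10, 55)

v_0 = (2, -1).
v_1 = A·v_0 = (0, 5).
v_2 = A·v_1 = (-10, -5).
v_3 = A·v_2 = (20, -15).
v_4 = A·v_3 = (10, 55).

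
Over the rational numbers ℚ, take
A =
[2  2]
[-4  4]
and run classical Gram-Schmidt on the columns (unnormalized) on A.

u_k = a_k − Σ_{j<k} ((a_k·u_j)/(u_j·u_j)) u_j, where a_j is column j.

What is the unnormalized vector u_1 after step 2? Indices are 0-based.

u_1 = (16/5, 8/5)

Step 1: u_0 = a_0 = (2, -4).
Step 2: u_1 = a_1 − (-3/5)·u_0 = (16/5, 8/5).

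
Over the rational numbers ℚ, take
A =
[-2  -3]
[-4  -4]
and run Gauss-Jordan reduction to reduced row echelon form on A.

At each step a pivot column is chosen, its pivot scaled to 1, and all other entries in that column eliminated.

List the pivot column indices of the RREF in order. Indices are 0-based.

[1] R0 /= -2  ⇒  (1, 3/2)
     R1 -= -4·R0  ⇒  (0, 2)
[2] R1 /= 2  ⇒  (0, 1)
     R0 -= 3/2·R1  ⇒  (1, 0)

pivot columns: 0, 1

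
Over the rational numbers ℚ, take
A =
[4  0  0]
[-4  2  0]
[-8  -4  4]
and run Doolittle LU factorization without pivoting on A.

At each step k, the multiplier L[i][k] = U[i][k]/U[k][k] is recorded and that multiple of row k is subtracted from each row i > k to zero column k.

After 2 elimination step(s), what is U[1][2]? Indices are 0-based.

[col 0] pivot 4
  R1 -= -1*R0 → (0, 2, 0)  (L[1][0] := -1)
  R2 -= -2*R0 → (0, -4, 4)  (L[2][0] := -2)
[col 1] pivot 2
  R2 -= -2*R1 → (0, 0, 4)  (L[2][1] := -2)

U[1][2] = 0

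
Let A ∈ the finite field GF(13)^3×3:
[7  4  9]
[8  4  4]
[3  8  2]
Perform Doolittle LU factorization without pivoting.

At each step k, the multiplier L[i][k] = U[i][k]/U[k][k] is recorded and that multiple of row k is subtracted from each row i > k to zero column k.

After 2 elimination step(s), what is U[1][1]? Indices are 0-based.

U[1][1] = 5

Step 1: pivot at (0,0) is 7.
  row1 ← row1 − (3)·row0  ⇒  L[1][0]=3, U row1=(0, 5, 3)
  row2 ← row2 − (6)·row0  ⇒  L[2][0]=6, U row2=(0, 10, 0)
Step 2: pivot at (1,1) is 5.
  row2 ← row2 − (2)·row1  ⇒  L[2][1]=2, U row2=(0, 0, 7)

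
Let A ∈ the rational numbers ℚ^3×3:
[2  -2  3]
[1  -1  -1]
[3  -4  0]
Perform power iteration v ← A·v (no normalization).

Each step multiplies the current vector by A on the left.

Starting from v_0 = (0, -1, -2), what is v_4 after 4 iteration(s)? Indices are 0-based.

v_4 = (-60, -125, -294)

v_0 = (0, -1, -2).
v_1 = A·v_0 = (-4, 3, 4).
v_2 = A·v_1 = (-2, -11, -24).
v_3 = A·v_2 = (-54, 33, 38).
v_4 = A·v_3 = (-60, -125, -294).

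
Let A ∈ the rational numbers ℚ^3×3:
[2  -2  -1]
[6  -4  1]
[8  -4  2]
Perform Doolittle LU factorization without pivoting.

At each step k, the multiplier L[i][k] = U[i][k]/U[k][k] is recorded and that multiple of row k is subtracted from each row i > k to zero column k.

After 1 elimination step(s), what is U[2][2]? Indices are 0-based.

U[2][2] = 6

[col 0] pivot 2
  R1 -= 3*R0 → (0, 2, 4)  (L[1][0] := 3)
  R2 -= 4*R0 → (0, 4, 6)  (L[2][0] := 4)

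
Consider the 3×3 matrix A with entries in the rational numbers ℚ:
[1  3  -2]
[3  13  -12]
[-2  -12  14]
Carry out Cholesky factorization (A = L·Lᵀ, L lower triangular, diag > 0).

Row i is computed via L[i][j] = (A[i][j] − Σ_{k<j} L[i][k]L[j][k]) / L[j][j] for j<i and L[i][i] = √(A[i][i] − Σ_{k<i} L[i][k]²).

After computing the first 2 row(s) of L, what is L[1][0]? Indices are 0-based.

L[1][0] = 3

Step 1: L[0][0] = √(1) = 1.
  L[1][0] = (3) / L[0][0] = 3.
Step 2: L[1][1] = √(4) = 2.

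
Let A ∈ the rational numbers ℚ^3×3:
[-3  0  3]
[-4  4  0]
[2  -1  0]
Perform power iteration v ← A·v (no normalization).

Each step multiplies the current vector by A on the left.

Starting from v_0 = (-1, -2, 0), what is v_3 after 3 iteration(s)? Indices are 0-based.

v_3 = (57, -76, 10)

v_0 = (-1, -2, 0).
v_1 = A·v_0 = (3, -4, 0).
v_2 = A·v_1 = (-9, -28, 10).
v_3 = A·v_2 = (57, -76, 10).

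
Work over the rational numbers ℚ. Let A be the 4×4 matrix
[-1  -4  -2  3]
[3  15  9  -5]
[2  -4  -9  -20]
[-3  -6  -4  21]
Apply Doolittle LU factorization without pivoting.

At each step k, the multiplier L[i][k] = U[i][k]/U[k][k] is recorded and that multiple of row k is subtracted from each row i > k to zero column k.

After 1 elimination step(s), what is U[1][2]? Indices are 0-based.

[col 0] pivot -1
  R1 -= -3*R0 → (0, 3, 3, 4)  (L[1][0] := -3)
  R2 -= -2*R0 → (0, -12, -13, -14)  (L[2][0] := -2)
  R3 -= 3*R0 → (0, 6, 2, 12)  (L[3][0] := 3)

U[1][2] = 3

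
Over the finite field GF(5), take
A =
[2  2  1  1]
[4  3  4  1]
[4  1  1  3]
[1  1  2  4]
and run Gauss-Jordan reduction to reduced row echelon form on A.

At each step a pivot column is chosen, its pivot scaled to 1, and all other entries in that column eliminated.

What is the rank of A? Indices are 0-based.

pivot(0,0)=2: scale R0 → (1, 1, 3, 3)
  clear (1,0): R1 −= (4)R0 → (0, 4, 2, 4)
  clear (2,0): R2 −= (4)R0 → (0, 2, 4, 1)
  clear (3,0): R3 −= (1)R0 → (0, 0, 4, 1)
pivot(1,1)=4: scale R1 → (0, 1, 3, 1)
  clear (0,1): R0 −= (1)R1 → (1, 0, 0, 2)
  clear (2,1): R2 −= (2)R1 → (0, 0, 3, 4)
pivot(2,2)=3: scale R2 → (0, 0, 1, 3)
  clear (1,2): R1 −= (3)R2 → (0, 1, 0, 2)
  clear (3,2): R3 −= (4)R2 → (0, 0, 0, 4)
pivot(3,3)=4: scale R3 → (0, 0, 0, 1)
  clear (0,3): R0 −= (2)R3 → (1, 0, 0, 0)
  clear (1,3): R1 −= (2)R3 → (0, 1, 0, 0)
  clear (2,3): R2 −= (3)R3 → (0, 0, 1, 0)

rank = 4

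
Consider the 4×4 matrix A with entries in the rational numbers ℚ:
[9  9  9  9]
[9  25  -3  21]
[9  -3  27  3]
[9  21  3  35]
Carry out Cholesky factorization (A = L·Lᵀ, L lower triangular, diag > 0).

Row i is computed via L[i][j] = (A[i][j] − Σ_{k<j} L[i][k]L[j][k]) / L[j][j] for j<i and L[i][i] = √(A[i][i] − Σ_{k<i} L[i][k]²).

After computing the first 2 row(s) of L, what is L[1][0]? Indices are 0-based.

L[1][0] = 3

Step 1: L[0][0] = √(9) = 3.
  L[1][0] = (9) / L[0][0] = 3.
Step 2: L[1][1] = √(16) = 4.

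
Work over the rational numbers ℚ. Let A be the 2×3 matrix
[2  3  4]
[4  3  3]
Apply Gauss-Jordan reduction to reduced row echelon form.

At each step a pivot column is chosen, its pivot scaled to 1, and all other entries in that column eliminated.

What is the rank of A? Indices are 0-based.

step 1: normalize row 0 (÷2) = (1, 3/2, 2)
  row 1: subtract 4×row0 = (0, -3, -5)
step 2: normalize row 1 (÷-3) = (0, 1, 5/3)
  row 0: subtract 3/2×row1 = (1, 0, -1/2)

rank = 2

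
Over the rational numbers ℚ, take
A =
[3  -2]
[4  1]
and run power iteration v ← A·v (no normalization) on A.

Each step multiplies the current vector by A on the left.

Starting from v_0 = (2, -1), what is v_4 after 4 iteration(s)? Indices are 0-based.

v_4 = (-302, -113)

v_0 = (2, -1).
v_1 = A·v_0 = (8, 7).
v_2 = A·v_1 = (10, 39).
v_3 = A·v_2 = (-48, 79).
v_4 = A·v_3 = (-302, -113).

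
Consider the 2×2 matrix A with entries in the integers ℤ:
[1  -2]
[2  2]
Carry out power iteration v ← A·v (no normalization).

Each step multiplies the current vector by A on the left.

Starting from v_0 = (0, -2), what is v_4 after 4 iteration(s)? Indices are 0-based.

v_4 = (-36, 72)

v_0 = (0, -2).
v_1 = A·v_0 = (4, -4).
v_2 = A·v_1 = (12, 0).
v_3 = A·v_2 = (12, 24).
v_4 = A·v_3 = (-36, 72).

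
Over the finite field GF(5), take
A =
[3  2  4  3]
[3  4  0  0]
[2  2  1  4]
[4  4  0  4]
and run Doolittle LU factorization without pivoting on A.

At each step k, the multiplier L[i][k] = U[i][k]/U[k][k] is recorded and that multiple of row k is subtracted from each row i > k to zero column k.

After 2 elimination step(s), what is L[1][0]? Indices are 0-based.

k=0: U[0][0]=3
  eliminate (1,0): mult=1, new row 1: (0, 2, 1, 2); set L[1][0]=1
  eliminate (2,0): mult=4, new row 2: (0, 4, 0, 2); set L[2][0]=4
  eliminate (3,0): mult=3, new row 3: (0, 3, 3, 0); set L[3][0]=3
k=1: U[1][1]=2
  eliminate (2,1): mult=2, new row 2: (0, 0, 3, 3); set L[2][1]=2
  eliminate (3,1): mult=4, new row 3: (0, 0, 4, 2); set L[3][1]=4

L[1][0] = 1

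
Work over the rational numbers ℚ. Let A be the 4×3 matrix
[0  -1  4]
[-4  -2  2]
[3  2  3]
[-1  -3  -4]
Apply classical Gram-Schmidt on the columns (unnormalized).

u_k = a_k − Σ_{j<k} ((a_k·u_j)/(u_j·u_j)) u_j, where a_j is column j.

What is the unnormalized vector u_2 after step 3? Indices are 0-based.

Step 1: u_0 = a_0 = (0, -4, 3, -1).
Step 2: u_1 = a_1 − (17/26)·u_0 = (-1, 8/13, 1/26, -61/26).
Step 3: u_2 = a_2 − (5/26)·u_0 − (175/179)·u_1 = (891/179, 388/179, 427/179, -271/179).

u_2 = (891/179, 388/179, 427/179, -271/179)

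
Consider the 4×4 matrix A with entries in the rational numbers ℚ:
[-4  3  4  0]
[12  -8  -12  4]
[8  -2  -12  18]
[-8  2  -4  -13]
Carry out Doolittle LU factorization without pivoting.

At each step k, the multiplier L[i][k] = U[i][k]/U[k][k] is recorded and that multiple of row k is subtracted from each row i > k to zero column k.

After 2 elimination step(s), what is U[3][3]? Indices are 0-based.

Step 1: pivot at (0,0) is -4.
  row1 ← row1 − (-3)·row0  ⇒  L[1][0]=-3, U row1=(0, 1, 0, 4)
  row2 ← row2 − (-2)·row0  ⇒  L[2][0]=-2, U row2=(0, 4, -4, 18)
  row3 ← row3 − (2)·row0  ⇒  L[3][0]=2, U row3=(0, -4, -12, -13)
Step 2: pivot at (1,1) is 1.
  row2 ← row2 − (4)·row1  ⇒  L[2][1]=4, U row2=(0, 0, -4, 2)
  row3 ← row3 − (-4)·row1  ⇒  L[3][1]=-4, U row3=(0, 0, -12, 3)

U[3][3] = 3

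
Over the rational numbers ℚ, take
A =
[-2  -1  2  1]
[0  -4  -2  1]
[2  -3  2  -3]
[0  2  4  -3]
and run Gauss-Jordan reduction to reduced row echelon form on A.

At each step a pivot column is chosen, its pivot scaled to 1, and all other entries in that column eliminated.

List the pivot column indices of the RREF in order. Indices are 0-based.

[1] R0 /= -2  ⇒  (1, 1/2, -1, -1/2)
     R2 -= 2·R0  ⇒  (0, -4, 4, -2)
[2] R1 /= -4  ⇒  (0, 1, 1/2, -1/4)
     R0 -= 1/2·R1  ⇒  (1, 0, -5/4, -3/8)
     R2 -= -4·R1  ⇒  (0, 0, 6, -3)
     R3 -= 2·R1  ⇒  (0, 0, 3, -5/2)
[3] R2 /= 6  ⇒  (0, 0, 1, -1/2)
     R0 -= -5/4·R2  ⇒  (1, 0, 0, -1)
     R1 -= 1/2·R2  ⇒  (0, 1, 0, 0)
     R3 -= 3·R2  ⇒  (0, 0, 0, -1)
[4] R3 /= -1  ⇒  (0, 0, 0, 1)
     R0 -= -1·R3  ⇒  (1, 0, 0, 0)
     R2 -= -1/2·R3  ⇒  (0, 0, 1, 0)

pivot columns: 0, 1, 2, 3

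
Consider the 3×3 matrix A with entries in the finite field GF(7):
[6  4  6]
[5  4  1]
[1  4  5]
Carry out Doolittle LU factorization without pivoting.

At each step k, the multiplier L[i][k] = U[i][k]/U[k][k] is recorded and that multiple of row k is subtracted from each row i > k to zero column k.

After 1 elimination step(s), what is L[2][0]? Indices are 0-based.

L[2][0] = 6

Step 1: pivot at (0,0) is 6.
  row1 ← row1 − (2)·row0  ⇒  L[1][0]=2, U row1=(0, 3, 3)
  row2 ← row2 − (6)·row0  ⇒  L[2][0]=6, U row2=(0, 1, 4)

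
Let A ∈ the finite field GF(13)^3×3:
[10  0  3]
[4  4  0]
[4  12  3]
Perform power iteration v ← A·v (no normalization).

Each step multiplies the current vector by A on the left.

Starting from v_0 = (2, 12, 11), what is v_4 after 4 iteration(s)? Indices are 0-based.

v_4 = (1, 10, 12)

v_0 = (2, 12, 11).
v_1 = A·v_0 = (1, 4, 3).
v_2 = A·v_1 = (6, 7, 9).
v_3 = A·v_2 = (9, 0, 5).
v_4 = A·v_3 = (1, 10, 12).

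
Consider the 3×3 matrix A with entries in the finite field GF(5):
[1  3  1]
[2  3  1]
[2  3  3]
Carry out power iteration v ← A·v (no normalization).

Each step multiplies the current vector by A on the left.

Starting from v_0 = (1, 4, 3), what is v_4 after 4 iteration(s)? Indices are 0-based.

v_4 = (4, 4, 2)

v_0 = (1, 4, 3).
v_1 = A·v_0 = (1, 2, 3).
v_2 = A·v_1 = (0, 1, 2).
v_3 = A·v_2 = (0, 0, 4).
v_4 = A·v_3 = (4, 4, 2).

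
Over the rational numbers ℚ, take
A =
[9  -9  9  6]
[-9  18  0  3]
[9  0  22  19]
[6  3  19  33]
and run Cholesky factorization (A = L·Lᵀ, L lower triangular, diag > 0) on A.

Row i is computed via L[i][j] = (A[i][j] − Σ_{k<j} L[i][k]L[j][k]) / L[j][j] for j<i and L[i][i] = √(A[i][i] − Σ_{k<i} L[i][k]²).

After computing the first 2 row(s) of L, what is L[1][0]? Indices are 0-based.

L[1][0] = -3

Step 1: L[0][0] = √(9) = 3.
  L[1][0] = (-9) / L[0][0] = -3.
Step 2: L[1][1] = √(9) = 3.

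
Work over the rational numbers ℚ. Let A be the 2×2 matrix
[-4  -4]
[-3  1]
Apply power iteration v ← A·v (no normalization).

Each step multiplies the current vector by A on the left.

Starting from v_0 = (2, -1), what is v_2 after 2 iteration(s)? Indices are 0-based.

v_2 = (44, 5)

v_0 = (2, -1).
v_1 = A·v_0 = (-4, -7).
v_2 = A·v_1 = (44, 5).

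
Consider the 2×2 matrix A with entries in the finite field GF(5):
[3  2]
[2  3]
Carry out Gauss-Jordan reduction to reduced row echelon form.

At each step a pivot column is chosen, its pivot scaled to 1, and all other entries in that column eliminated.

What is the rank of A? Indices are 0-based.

[1] R0 /= 3  ⇒  (1, 4)
     R1 -= 2·R0  ⇒  (0, 0)
column 1 empty below row 1

rank = 1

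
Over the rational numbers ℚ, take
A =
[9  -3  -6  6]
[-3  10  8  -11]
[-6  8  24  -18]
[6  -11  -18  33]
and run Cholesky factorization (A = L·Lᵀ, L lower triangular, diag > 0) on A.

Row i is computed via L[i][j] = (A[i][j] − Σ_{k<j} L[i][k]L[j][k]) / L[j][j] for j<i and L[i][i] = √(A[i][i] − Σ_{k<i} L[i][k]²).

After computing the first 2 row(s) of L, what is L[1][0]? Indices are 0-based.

L[1][0] = -1

Step 1: L[0][0] = √(9) = 3.
  L[1][0] = (-3) / L[0][0] = -1.
Step 2: L[1][1] = √(9) = 3.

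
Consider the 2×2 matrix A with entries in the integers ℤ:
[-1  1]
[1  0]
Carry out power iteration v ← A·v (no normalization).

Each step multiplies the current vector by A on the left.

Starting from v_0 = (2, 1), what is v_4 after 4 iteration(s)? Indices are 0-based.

v_4 = (7, -4)

v_0 = (2, 1).
v_1 = A·v_0 = (-1, 2).
v_2 = A·v_1 = (3, -1).
v_3 = A·v_2 = (-4, 3).
v_4 = A·v_3 = (7, -4).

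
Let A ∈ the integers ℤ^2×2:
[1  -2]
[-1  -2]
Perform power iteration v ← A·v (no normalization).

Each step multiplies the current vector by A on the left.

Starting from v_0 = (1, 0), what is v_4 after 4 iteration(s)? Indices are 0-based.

v_4 = (11, 9)

v_0 = (1, 0).
v_1 = A·v_0 = (1, -1).
v_2 = A·v_1 = (3, 1).
v_3 = A·v_2 = (1, -5).
v_4 = A·v_3 = (11, 9).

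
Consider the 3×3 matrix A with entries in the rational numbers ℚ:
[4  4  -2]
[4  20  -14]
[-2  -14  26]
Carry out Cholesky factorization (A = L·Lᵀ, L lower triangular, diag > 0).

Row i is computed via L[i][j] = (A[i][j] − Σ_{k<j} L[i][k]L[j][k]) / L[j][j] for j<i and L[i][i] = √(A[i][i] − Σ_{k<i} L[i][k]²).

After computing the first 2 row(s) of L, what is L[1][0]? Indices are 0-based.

L[1][0] = 2

Step 1: L[0][0] = √(4) = 2.
  L[1][0] = (4) / L[0][0] = 2.
Step 2: L[1][1] = √(16) = 4.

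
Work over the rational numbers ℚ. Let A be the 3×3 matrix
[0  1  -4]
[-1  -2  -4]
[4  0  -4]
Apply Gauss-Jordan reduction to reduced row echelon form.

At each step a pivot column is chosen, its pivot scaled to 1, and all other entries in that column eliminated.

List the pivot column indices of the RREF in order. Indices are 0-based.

step 1: exchange rows 0,1
step 1: normalize row 0 (÷-1) = (1, 2, 4)
  row 2: subtract 4×row0 = (0, -8, -20)
step 2: normalize row 1 (÷1) = (0, 1, -4)
  row 0: subtract 2×row1 = (1, 0, 12)
  row 2: subtract -8×row1 = (0, 0, -52)
step 3: normalize row 2 (÷-52) = (0, 0, 1)
  row 0: subtract 12×row2 = (1, 0, 0)
  row 1: subtract -4×row2 = (0, 1, 0)

pivot columns: 0, 1, 2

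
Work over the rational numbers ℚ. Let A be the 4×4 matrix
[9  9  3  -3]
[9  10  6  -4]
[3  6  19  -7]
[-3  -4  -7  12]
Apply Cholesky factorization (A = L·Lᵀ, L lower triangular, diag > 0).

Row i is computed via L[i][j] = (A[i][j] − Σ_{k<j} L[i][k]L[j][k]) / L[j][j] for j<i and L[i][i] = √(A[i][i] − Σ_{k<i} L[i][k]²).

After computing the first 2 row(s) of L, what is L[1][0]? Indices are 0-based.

L[1][0] = 3

Step 1: L[0][0] = √(9) = 3.
  L[1][0] = (9) / L[0][0] = 3.
Step 2: L[1][1] = √(1) = 1.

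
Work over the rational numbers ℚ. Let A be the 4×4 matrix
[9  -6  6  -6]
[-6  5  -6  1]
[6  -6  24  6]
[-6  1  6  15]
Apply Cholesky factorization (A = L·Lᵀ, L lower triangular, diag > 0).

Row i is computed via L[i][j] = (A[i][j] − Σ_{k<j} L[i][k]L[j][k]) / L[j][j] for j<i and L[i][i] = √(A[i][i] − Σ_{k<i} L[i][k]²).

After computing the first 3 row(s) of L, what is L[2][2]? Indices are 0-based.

Step 1: L[0][0] = √(9) = 3.
  L[1][0] = (-6) / L[0][0] = -2.
Step 2: L[1][1] = √(1) = 1.
  L[2][0] = (6) / L[0][0] = 2.
  L[2][1] = (-2) / L[1][1] = -2.
Step 3: L[2][2] = √(16) = 4.

L[2][2] = 4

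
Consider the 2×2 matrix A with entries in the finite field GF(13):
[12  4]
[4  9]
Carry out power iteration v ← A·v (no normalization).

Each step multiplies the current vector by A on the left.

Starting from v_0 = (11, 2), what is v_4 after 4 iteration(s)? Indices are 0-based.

v_0 = (11, 2).
v_1 = A·v_0 = (10, 10).
v_2 = A·v_1 = (4, 0).
v_3 = A·v_2 = (9, 3).
v_4 = A·v_3 = (3, 11).

v_4 = (3, 11)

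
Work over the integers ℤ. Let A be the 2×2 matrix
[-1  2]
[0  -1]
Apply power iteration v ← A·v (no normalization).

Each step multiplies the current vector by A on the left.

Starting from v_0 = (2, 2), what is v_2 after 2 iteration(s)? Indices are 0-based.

v_2 = (-6, 2)

v_0 = (2, 2).
v_1 = A·v_0 = (2, -2).
v_2 = A·v_1 = (-6, 2).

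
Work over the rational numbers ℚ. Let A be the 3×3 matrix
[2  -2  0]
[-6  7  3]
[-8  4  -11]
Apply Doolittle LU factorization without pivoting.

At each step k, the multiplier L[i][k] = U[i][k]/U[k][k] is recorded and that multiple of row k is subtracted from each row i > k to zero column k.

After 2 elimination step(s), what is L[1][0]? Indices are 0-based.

[col 0] pivot 2
  R1 -= -3*R0 → (0, 1, 3)  (L[1][0] := -3)
  R2 -= -4*R0 → (0, -4, -11)  (L[2][0] := -4)
[col 1] pivot 1
  R2 -= -4*R1 → (0, 0, 1)  (L[2][1] := -4)

L[1][0] = -3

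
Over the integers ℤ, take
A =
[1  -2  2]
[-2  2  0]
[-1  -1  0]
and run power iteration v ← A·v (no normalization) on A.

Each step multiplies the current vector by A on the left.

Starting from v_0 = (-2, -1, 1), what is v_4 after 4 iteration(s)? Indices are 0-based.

v_0 = (-2, -1, 1).
v_1 = A·v_0 = (2, 2, 3).
v_2 = A·v_1 = (4, 0, -4).
v_3 = A·v_2 = (-4, -8, -4).
v_4 = A·v_3 = (4, -8, 12).

v_4 = (4, -8, 12)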